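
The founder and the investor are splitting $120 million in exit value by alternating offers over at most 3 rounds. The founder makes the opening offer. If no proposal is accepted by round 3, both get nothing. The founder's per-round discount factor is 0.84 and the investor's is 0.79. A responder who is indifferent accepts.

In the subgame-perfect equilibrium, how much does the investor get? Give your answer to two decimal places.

15.17

Round 3 (the founder proposes): rejection yields 0 for the investor; the founder offers 0 and keeps 120.
Round 2 (the investor proposes): the founder can get 120 next round, worth 0.84 × 120 = 100.8 now. The investor offers 100.8 and keeps 120 − 100.8 = 19.2.
Round 1 (the founder proposes): the investor can get 19.2 next round, worth 0.79 × 19.2 = 15.168 now, so the founder offers 15.168, keeping 104.832.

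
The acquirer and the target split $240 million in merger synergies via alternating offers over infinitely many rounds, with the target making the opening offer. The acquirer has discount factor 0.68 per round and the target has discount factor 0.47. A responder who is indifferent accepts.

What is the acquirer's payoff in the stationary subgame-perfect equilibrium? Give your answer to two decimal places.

In a stationary SPE each proposer offers the other exactly their discounted continuation value.
If the target keeps x when proposing and the acquirer keeps y when proposing, then x = 240 − 0.68y and y = 240 − 0.47x.
Solving: x = 240(1 − 0.68) / (1 − 0.47·0.68) = 76.8 / 0.6804 ≈ 112.8748.
The acquirer gets 240 − 112.8748 ≈ 127.1252.

127.13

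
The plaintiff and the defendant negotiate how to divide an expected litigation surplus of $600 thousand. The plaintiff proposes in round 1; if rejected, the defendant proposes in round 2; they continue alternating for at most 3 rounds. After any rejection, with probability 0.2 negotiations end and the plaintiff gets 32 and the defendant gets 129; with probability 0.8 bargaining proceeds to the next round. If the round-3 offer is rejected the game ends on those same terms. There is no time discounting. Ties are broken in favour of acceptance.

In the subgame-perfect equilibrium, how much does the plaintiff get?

400.76

By backward induction:
Round 3 (the plaintiff proposes): the defendant gets 129 if talks fail, so the plaintiff offers 129 and keeps 471.
Round 2 (the defendant proposes): rejecting gives the plaintiff an expected 0.8 × 471 + 0.2 × 32 = 383.2. The defendant offers 383.2 and keeps 600 − 383.2 = 216.8.
Round 1 (the plaintiff proposes): rejecting gives the defendant an expected 0.8 × 216.8 + 0.2 × 129 = 199.24, so the plaintiff offers 199.24, keeping 400.76.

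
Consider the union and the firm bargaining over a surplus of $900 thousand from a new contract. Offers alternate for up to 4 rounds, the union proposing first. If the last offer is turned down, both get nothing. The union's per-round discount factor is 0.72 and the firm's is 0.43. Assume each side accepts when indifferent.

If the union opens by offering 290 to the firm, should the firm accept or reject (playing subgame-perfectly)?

Accept

Round 4 (the firm proposes): the union will accept anything ≥ 0, so the firm offers 0 and keeps 900.
Round 3 (the union proposes): the firm can get 900 next round, worth 0.43 × 900 = 387 now; the union offers that and keeps 513.
Round 2 (the firm proposes): the union can get 513 next round, worth 0.72 × 513 = 369.36 now, so the firm offers 369.36, keeping 530.64.
So by rejecting in round 1, the firm gets 530.64 next round, worth 0.43 × 530.64 = 228.1752 now.
Offer 290 ≥ 228.1752, so the firm accepts.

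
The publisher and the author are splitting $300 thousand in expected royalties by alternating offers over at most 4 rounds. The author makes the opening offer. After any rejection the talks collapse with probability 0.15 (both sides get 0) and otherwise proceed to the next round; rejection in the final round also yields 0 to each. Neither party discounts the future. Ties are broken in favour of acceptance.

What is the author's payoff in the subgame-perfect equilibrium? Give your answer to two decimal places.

Round 4 (the publisher proposes): rejection yields 0 for the author; the publisher offers 0 and keeps 300.
Round 3 (the author proposes): rejecting gives the publisher an expected 0.85 × 300 = 255; the author offers that and keeps 45.
Round 2 (the publisher proposes): rejecting gives the author an expected 0.85 × 45 = 38.25; the publisher offers that and keeps 261.75.
Round 1 (the author proposes): rejecting gives the publisher an expected 0.85 × 261.75 = 222.4875, so the author offers 222.4875, keeping 77.5125.

77.51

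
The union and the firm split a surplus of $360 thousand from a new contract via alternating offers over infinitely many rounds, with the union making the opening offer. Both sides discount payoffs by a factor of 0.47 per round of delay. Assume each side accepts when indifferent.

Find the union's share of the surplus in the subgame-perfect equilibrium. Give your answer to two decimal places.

244.90

In a stationary SPE each proposer offers the other exactly their discounted continuation value.
If the union keeps x when proposing and the firm keeps y when proposing, then x = 360 − 0.47y and y = 360 − 0.47x.
Solving: x = 360(1 − 0.47) / (1 − 0.47·0.47) = 190.8 / 0.7791 ≈ 244.8980.
The firm gets 360 − 244.8980 ≈ 115.1020.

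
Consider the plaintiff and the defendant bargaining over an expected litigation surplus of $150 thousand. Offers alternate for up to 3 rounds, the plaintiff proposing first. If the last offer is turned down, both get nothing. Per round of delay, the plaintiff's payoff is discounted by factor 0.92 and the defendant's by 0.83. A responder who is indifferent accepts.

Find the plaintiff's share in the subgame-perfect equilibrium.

Round 3 (the plaintiff proposes): rejection yields 0 for the defendant; the plaintiff offers 0 and keeps 150.
Round 2 (the defendant proposes): the plaintiff can get 150 next round, worth 0.92 × 150 = 138 now; the defendant offers that and keeps 12.
Round 1 (the plaintiff proposes): the defendant can get 12 next round, worth 0.83 × 12 = 9.96 now. The plaintiff offers 9.96 and keeps 150 − 9.96 = 140.04.

140.04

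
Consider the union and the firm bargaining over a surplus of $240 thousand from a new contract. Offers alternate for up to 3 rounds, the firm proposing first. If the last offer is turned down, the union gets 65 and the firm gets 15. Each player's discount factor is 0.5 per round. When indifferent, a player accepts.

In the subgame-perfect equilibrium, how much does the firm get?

Round 3 (the firm proposes): the union gets 65 if talks fail, so the firm offers 65 and keeps 175.
Round 2 (the union proposes): the firm can get 175 next round, worth 0.5 × 175 = 87.5 now; the union offers that and keeps 152.5.
Round 1 (the firm proposes): the union can get 152.5 next round, worth 0.5 × 152.5 = 76.25 now; the firm offers that and keeps 163.75.

163.75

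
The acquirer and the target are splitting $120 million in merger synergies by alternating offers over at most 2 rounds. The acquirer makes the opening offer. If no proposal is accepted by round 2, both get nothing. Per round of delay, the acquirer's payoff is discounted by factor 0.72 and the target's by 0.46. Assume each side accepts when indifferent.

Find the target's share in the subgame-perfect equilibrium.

Round 2 (the target proposes): rejection yields 0 for the acquirer; the target offers 0 and keeps 120.
Round 1 (the acquirer proposes): the target can get 120 next round, worth 0.46 × 120 = 55.2 now, so the acquirer offers 55.2, keeping 64.8.

55.2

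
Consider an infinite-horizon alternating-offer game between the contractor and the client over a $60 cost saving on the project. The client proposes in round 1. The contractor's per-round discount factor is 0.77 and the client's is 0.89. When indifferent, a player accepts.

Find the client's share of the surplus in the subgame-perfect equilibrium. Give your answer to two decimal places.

43.85

In a stationary SPE each proposer offers the other exactly their discounted continuation value.
If the client keeps x when proposing and the contractor keeps y when proposing, then x = 60 − 0.77y and y = 60 − 0.89x.
Solving: x = 60(1 − 0.77) / (1 − 0.89·0.77) = 13.8 / 0.3147 ≈ 43.8513.
The contractor gets 60 − 43.8513 ≈ 16.1487.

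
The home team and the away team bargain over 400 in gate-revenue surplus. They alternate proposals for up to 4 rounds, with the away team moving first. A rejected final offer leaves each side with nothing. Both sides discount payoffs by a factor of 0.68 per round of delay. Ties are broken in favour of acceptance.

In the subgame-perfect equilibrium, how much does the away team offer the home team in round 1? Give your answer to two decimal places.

Solve by backward induction from round 4.
Round 4 (the home team proposes): rejection yields 0 for the away team; the home team offers 0 and keeps 400.
Round 3 (the away team proposes): the home team can get 400 next round, worth 0.68 × 400 = 272 now, so the away team offers 272, keeping 128.
Round 2 (the home team proposes): the away team can get 128 next round, worth 0.68 × 128 = 87.04 now. The home team offers 87.04 and keeps 400 − 87.04 = 312.96.
Round 1 (the away team proposes): the home team can get 312.96 next round, worth 0.68 × 312.96 = 212.8128 now, so the away team offers 212.8128, keeping 187.1872.

212.81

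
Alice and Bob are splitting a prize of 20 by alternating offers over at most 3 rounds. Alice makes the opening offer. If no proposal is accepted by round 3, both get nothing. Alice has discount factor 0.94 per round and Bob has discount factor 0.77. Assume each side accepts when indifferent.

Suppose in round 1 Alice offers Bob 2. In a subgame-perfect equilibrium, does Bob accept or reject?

Round 3 (Alice proposes): rejection yields 0 for Bob; Alice offers 0 and keeps 20.
Round 2 (Bob proposes): Alice can get 20 next round, worth 0.94 × 20 = 18.8 now. Bob offers 18.8 and keeps 20 − 18.8 = 1.2.
So by rejecting in round 1, Bob gets 1.2 next round, worth 0.77 × 1.2 = 0.924 now.
Offer 2 ≥ 0.924, so Bob accepts.

Accept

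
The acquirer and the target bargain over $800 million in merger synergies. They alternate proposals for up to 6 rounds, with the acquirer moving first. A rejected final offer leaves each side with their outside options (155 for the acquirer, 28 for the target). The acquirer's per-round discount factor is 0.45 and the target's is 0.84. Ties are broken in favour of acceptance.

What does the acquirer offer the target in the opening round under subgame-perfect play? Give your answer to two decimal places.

586.72

Solve by backward induction from round 6.
Round 6 (the target proposes): the acquirer gets 155 if talks fail, so the target offers 155 and keeps 645.
Round 5 (the acquirer proposes): the target can get 645 next round, worth 0.84 × 645 = 541.8 now, so the acquirer offers 541.8, keeping 258.2.
Round 4 (the target proposes): the acquirer can get 258.2 next round, worth 0.45 × 258.2 = 116.19 now; the target offers that and keeps 683.81.
Round 3 (the acquirer proposes): the target can get 683.81 next round, worth 0.84 × 683.81 = 574.4004 now. The acquirer offers 574.4004 and keeps 800 − 574.4004 = 225.5996.
Round 2 (the target proposes): the acquirer can get 225.5996 next round, worth 0.45 × 225.5996 = 101.51982 now. The target offers 101.51982 and keeps 800 − 101.51982 = 698.48018.
Round 1 (the acquirer proposes): the target can get 698.48018 next round, worth 0.84 × 698.48018 = 586.7233512 now, so the acquirer offers 586.7233512, keeping 213.2766488.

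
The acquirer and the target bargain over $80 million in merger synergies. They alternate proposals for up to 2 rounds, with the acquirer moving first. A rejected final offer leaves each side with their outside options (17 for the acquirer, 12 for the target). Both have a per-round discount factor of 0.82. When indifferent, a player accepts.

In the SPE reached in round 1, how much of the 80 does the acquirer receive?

Round 2 (the target proposes): the acquirer gets 17 if talks fail, so the target offers 17 and keeps 63.
Round 1 (the acquirer proposes): the target can get 63 next round, worth 0.82 × 63 = 51.66 now, so the acquirer offers 51.66, keeping 28.34.

28.34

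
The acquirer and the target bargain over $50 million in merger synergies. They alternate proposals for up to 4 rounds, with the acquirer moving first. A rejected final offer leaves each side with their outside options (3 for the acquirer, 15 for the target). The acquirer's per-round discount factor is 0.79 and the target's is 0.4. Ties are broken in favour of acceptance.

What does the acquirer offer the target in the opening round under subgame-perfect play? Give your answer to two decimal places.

10.14

Round 4 (the target proposes): the acquirer gets 3 if talks fail, so the target offers 3 and keeps 47.
Round 3 (the acquirer proposes): the target can get 47 next round, worth 0.4 × 47 = 18.8 now; the acquirer offers that and keeps 31.2.
Round 2 (the target proposes): the acquirer can get 31.2 next round, worth 0.79 × 31.2 = 24.648 now. The target offers 24.648 and keeps 50 − 24.648 = 25.352.
Round 1 (the acquirer proposes): the target can get 25.352 next round, worth 0.4 × 25.352 = 10.1408 now, so the acquirer offers 10.1408, keeping 39.8592.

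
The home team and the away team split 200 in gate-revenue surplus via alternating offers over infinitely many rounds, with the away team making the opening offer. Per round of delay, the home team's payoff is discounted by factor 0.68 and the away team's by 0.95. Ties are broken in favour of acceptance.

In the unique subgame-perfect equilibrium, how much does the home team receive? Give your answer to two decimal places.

19.21

When the away team proposes, the home team accepts any offer worth at least 0.68 times what the home team would get by proposing next round; and vice versa.
This gives x = 200 − 0.68y and y = 200 − 0.95x, where x and y are each side's share when it proposes.
Hence (1 − 0.68·0.95)x = 200(1 − 0.68), i.e. 0.354·x = 64.
x ≈ 180.7910; the home team's share is 200 − x ≈ 19.2090.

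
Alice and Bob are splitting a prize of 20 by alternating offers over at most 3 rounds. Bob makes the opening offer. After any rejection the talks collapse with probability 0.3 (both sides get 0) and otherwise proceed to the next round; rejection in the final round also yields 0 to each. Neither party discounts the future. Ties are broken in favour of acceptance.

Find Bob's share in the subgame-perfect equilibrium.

Round 3 (Bob proposes): Alice will accept anything ≥ 0, so Bob offers 0 and keeps 20.
Round 2 (Alice proposes): rejecting gives Bob an expected 0.7 × 20 = 14. Alice offers 14 and keeps 20 − 14 = 6.
Round 1 (Bob proposes): rejecting gives Alice an expected 0.7 × 6 = 4.2. Bob offers 4.2 and keeps 20 − 4.2 = 15.8.

15.8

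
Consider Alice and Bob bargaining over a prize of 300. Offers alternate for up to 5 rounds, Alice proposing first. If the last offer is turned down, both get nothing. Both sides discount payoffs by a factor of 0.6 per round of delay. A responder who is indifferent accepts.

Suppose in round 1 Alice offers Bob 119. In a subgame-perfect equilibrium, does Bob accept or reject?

Round 5 (Alice proposes): rejection yields 0 for Bob; Alice offers 0 and keeps 300.
Round 4 (Bob proposes): Alice can get 300 next round, worth 0.6 × 300 = 180 now. Bob offers 180 and keeps 300 − 180 = 120.
Round 3 (Alice proposes): Bob can get 120 next round, worth 0.6 × 120 = 72 now, so Alice offers 72, keeping 228.
Round 2 (Bob proposes): Alice can get 228 next round, worth 0.6 × 228 = 136.8 now; Bob offers that and keeps 163.2.
So by rejecting in round 1, Bob gets 163.2 next round, worth 0.6 × 163.2 = 97.92 now.
Offer 119 ≥ 97.92, so Bob accepts.

Accept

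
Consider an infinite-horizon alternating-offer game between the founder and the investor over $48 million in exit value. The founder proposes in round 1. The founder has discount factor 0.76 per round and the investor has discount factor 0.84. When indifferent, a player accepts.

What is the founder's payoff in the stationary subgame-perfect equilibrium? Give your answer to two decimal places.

21.24

In a stationary SPE each proposer offers the other exactly their discounted continuation value.
If the founder keeps x when proposing and the investor keeps y when proposing, then x = 48 − 0.84y and y = 48 − 0.76x.
Solving: x = 48(1 − 0.84) / (1 − 0.76·0.84) = 7.68 / 0.3616 ≈ 21.2389.
The investor gets 48 − 21.2389 ≈ 26.7611.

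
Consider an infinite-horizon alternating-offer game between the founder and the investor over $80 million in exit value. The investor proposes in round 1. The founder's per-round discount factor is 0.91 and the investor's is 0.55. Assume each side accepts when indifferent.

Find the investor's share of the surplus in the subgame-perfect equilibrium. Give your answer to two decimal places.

14.41

In a stationary SPE each proposer offers the other exactly their discounted continuation value.
If the investor keeps x when proposing and the founder keeps y when proposing, then x = 80 − 0.91y and y = 80 − 0.55x.
Solving: x = 80(1 − 0.91) / (1 − 0.55·0.91) = 7.2 / 0.4995 ≈ 14.4144.
The founder gets 80 − 14.4144 ≈ 65.5856.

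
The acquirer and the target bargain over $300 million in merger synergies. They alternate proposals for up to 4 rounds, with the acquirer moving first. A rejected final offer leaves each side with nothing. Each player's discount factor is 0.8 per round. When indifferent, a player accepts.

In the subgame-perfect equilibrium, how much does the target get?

Round 4 (the target proposes): rejection yields 0 for the acquirer; the target offers 0 and keeps 300.
Round 3 (the acquirer proposes): the target can get 300 next round, worth 0.8 × 300 = 240 now. The acquirer offers 240 and keeps 300 − 240 = 60.
Round 2 (the target proposes): the acquirer can get 60 next round, worth 0.8 × 60 = 48 now; the target offers that and keeps 252.
Round 1 (the acquirer proposes): the target can get 252 next round, worth 0.8 × 252 = 201.6 now; the acquirer offers that and keeps 98.4.

201.6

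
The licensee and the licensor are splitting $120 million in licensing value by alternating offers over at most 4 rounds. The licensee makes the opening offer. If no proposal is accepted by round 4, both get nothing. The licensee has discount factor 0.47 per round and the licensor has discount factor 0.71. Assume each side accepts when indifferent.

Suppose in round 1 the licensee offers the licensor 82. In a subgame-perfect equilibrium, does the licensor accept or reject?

Accept

Round 4 (the licensor proposes): the licensee will accept anything ≥ 0, so the licensor offers 0 and keeps 120.
Round 3 (the licensee proposes): the licensor can get 120 next round, worth 0.71 × 120 = 85.2 now, so the licensee offers 85.2, keeping 34.8.
Round 2 (the licensor proposes): the licensee can get 34.8 next round, worth 0.47 × 34.8 = 16.356 now; the licensor offers that and keeps 103.644.
So by rejecting in round 1, the licensor gets 103.644 next round, worth 0.71 × 103.644 = 73.58724 now.
Offer 82 ≥ 73.58724, so the licensor accepts.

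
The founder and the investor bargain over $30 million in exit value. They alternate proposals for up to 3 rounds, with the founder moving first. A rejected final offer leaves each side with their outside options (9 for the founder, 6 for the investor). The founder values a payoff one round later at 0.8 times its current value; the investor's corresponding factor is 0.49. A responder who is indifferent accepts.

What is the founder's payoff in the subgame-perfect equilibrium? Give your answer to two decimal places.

24.71

Round 3 (the founder proposes): the investor gets 6 if talks fail, so the founder offers 6 and keeps 24.
Round 2 (the investor proposes): the founder can get 24 next round, worth 0.8 × 24 = 19.2 now. The investor offers 19.2 and keeps 30 − 19.2 = 10.8.
Round 1 (the founder proposes): the investor can get 10.8 next round, worth 0.49 × 10.8 = 5.292 now, so the founder offers 5.292, keeping 24.708.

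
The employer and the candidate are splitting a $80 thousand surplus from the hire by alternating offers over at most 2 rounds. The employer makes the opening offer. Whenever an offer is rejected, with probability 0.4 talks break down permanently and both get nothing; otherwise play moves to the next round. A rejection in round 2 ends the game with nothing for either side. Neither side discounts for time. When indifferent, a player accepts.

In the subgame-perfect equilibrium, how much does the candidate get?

48

Round 2 (the candidate proposes): rejection yields 0 for the employer; the candidate offers 0 and keeps 80.
Round 1 (the employer proposes): rejecting gives the candidate an expected 0.6 × 80 = 48, so the employer offers 48, keeping 32.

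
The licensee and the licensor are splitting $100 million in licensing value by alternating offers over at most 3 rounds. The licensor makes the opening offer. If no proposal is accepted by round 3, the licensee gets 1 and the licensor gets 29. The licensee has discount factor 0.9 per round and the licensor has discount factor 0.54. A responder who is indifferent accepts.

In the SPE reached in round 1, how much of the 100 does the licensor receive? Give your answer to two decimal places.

58.11

Round 3 (the licensor proposes): the licensee gets 1 if talks fail, so the licensor offers 1 and keeps 99.
Round 2 (the licensee proposes): the licensor can get 99 next round, worth 0.54 × 99 = 53.46 now. The licensee offers 53.46 and keeps 100 − 53.46 = 46.54.
Round 1 (the licensor proposes): the licensee can get 46.54 next round, worth 0.9 × 46.54 = 41.886 now. The licensor offers 41.886 and keeps 100 − 41.886 = 58.114.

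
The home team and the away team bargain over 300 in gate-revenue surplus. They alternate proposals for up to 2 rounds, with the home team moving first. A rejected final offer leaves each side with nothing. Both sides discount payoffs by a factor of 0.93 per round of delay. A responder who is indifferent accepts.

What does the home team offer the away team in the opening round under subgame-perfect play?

279

Solve by backward induction from round 2.
Round 2 (the away team proposes): the home team will accept anything ≥ 0, so the away team offers 0 and keeps 300.
Round 1 (the home team proposes): the away team can get 300 next round, worth 0.93 × 300 = 279 now; the home team offers that and keeps 21.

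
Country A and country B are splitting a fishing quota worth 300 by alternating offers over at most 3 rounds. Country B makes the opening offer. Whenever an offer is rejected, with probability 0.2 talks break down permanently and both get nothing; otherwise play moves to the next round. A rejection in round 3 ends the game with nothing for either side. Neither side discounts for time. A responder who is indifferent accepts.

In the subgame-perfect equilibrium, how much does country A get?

48

Round 3 (country B proposes): country A will accept anything ≥ 0, so country B offers 0 and keeps 300.
Round 2 (country A proposes): rejecting gives country B an expected 0.8 × 300 = 240; country A offers that and keeps 60.
Round 1 (country B proposes): rejecting gives country A an expected 0.8 × 60 = 48. Country B offers 48 and keeps 300 − 48 = 252.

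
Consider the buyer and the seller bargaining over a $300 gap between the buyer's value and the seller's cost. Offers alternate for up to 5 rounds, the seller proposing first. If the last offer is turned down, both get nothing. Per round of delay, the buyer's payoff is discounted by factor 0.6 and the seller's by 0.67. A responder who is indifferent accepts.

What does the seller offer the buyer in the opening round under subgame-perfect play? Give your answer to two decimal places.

Solve by backward induction from round 5.
Round 5 (the seller proposes): rejection yields 0 for the buyer; the seller offers 0 and keeps 300.
Round 4 (the buyer proposes): the seller can get 300 next round, worth 0.67 × 300 = 201 now, so the buyer offers 201, keeping 99.
Round 3 (the seller proposes): the buyer can get 99 next round, worth 0.6 × 99 = 59.4 now. The seller offers 59.4 and keeps 300 − 59.4 = 240.6.
Round 2 (the buyer proposes): the seller can get 240.6 next round, worth 0.67 × 240.6 = 161.202 now, so the buyer offers 161.202, keeping 138.798.
Round 1 (the seller proposes): the buyer can get 138.798 next round, worth 0.6 × 138.798 = 83.2788 now, so the seller offers 83.2788, keeping 216.7212.

83.28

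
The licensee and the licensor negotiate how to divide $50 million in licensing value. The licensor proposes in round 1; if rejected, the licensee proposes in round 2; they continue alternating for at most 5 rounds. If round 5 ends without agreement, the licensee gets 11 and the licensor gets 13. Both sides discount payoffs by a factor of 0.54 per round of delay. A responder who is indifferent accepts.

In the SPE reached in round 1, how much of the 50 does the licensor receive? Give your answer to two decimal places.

Round 5 (the licensor proposes): the licensee gets 11 if talks fail, so the licensor offers 11 and keeps 39.
Round 4 (the licensee proposes): the licensor can get 39 next round, worth 0.54 × 39 = 21.06 now. The licensee offers 21.06 and keeps 50 − 21.06 = 28.94.
Round 3 (the licensor proposes): the licensee can get 28.94 next round, worth 0.54 × 28.94 = 15.6276 now. The licensor offers 15.6276 and keeps 50 − 15.6276 = 34.3724.
Round 2 (the licensee proposes): the licensor can get 34.3724 next round, worth 0.54 × 34.3724 = 18.561096 now. The licensee offers 18.561096 and keeps 50 − 18.561096 = 31.438904.
Round 1 (the licensor proposes): the licensee can get 31.438904 next round, worth 0.54 × 31.438904 = 16.97700816 now, so the licensor offers 16.97700816, keeping 33.02299184.

33.02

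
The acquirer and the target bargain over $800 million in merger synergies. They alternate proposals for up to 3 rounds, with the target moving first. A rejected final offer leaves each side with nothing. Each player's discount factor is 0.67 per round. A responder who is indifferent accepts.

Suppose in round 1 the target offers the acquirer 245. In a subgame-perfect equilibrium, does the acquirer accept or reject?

Round 3 (the target proposes): the acquirer will accept anything ≥ 0, so the target offers 0 and keeps 800.
Round 2 (the acquirer proposes): the target can get 800 next round, worth 0.67 × 800 = 536 now, so the acquirer offers 536, keeping 264.
So by rejecting in round 1, the acquirer gets 264 next round, worth 0.67 × 264 = 176.88 now.
Offer 245 ≥ 176.88, so the acquirer accepts.

Accept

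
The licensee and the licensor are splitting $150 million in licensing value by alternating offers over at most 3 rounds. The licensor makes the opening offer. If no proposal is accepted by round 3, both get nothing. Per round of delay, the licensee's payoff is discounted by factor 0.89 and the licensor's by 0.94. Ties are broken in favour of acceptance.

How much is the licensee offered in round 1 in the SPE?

8.01

Round 3 (the licensor proposes): rejection yields 0 for the licensee; the licensor offers 0 and keeps 150.
Round 2 (the licensee proposes): the licensor can get 150 next round, worth 0.94 × 150 = 141 now, so the licensee offers 141, keeping 9.
Round 1 (the licensor proposes): the licensee can get 9 next round, worth 0.89 × 9 = 8.01 now; the licensor offers that and keeps 141.99.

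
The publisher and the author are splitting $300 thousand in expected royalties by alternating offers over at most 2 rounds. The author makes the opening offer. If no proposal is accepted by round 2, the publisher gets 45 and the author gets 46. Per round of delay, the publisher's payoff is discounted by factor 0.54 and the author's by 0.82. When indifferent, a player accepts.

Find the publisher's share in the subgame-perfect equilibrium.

Round 2 (the publisher proposes): the author gets 46 if talks fail, so the publisher offers 46 and keeps 254.
Round 1 (the author proposes): the publisher can get 254 next round, worth 0.54 × 254 = 137.16 now; the author offers that and keeps 162.84.

137.16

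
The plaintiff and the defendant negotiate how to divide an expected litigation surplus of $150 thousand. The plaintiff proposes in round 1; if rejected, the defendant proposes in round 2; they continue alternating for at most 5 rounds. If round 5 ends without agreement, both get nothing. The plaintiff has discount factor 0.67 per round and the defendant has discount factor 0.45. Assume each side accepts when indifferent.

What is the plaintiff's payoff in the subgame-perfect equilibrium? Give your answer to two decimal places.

121.01

Solve by backward induction from round 5.
Round 5 (the plaintiff proposes): rejection yields 0 for the defendant; the plaintiff offers 0 and keeps 150.
Round 4 (the defendant proposes): the plaintiff can get 150 next round, worth 0.67 × 150 = 100.5 now; the defendant offers that and keeps 49.5.
Round 3 (the plaintiff proposes): the defendant can get 49.5 next round, worth 0.45 × 49.5 = 22.275 now, so the plaintiff offers 22.275, keeping 127.725.
Round 2 (the defendant proposes): the plaintiff can get 127.725 next round, worth 0.67 × 127.725 = 85.57575 now; the defendant offers that and keeps 64.42425.
Round 1 (the plaintiff proposes): the defendant can get 64.42425 next round, worth 0.45 × 64.42425 = 28.9909125 now, so the plaintiff offers 28.9909125, keeping 121.0090875.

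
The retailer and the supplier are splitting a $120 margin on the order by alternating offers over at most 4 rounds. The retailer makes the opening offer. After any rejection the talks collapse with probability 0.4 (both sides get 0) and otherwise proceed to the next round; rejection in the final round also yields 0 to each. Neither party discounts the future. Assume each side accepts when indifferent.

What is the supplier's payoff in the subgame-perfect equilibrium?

54.72

By backward induction:
Round 4 (the supplier proposes): rejection yields 0 for the retailer; the supplier offers 0 and keeps 120.
Round 3 (the retailer proposes): rejecting gives the supplier an expected 0.6 × 120 = 72, so the retailer offers 72, keeping 48.
Round 2 (the supplier proposes): rejecting gives the retailer an expected 0.6 × 48 = 28.8, so the supplier offers 28.8, keeping 91.2.
Round 1 (the retailer proposes): rejecting gives the supplier an expected 0.6 × 91.2 = 54.72. The retailer offers 54.72 and keeps 120 − 54.72 = 65.28.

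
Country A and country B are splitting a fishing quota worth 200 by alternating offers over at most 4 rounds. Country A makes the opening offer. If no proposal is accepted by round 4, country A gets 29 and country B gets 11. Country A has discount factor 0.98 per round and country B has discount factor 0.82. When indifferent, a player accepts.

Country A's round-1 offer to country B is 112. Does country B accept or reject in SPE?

Round 4 (country B proposes): country A gets 29 if talks fail, so country B offers 29 and keeps 171.
Round 3 (country A proposes): country B can get 171 next round, worth 0.82 × 171 = 140.22 now, so country A offers 140.22, keeping 59.78.
Round 2 (country B proposes): country A can get 59.78 next round, worth 0.98 × 59.78 = 58.5844 now; country B offers that and keeps 141.4156.
So by rejecting in round 1, country B gets 141.4156 next round, worth 0.82 × 141.4156 = 115.960792 now.
Offer 112 < 115.960792, so country B rejects.

Reject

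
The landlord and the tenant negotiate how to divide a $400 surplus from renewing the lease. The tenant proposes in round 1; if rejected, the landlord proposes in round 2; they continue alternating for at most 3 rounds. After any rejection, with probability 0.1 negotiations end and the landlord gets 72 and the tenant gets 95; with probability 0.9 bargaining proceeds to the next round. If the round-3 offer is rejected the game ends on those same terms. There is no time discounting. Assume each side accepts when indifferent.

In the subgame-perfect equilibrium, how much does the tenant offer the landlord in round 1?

92.97

Round 3 (the tenant proposes): the landlord gets 72 if talks fail, so the tenant offers 72 and keeps 328.
Round 2 (the landlord proposes): rejecting gives the tenant an expected 0.9 × 328 + 0.1 × 95 = 304.7, so the landlord offers 304.7, keeping 95.3.
Round 1 (the tenant proposes): rejecting gives the landlord an expected 0.9 × 95.3 + 0.1 × 72 = 92.97, so the tenant offers 92.97, keeping 307.03.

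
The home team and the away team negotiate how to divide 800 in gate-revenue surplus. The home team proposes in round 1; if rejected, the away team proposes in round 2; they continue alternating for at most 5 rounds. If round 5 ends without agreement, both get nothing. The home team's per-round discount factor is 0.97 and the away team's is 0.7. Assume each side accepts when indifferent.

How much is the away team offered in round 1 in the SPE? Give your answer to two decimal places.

28.21

By backward induction:
Round 5 (the home team proposes): rejection yields 0 for the away team; the home team offers 0 and keeps 800.
Round 4 (the away team proposes): the home team can get 800 next round, worth 0.97 × 800 = 776 now, so the away team offers 776, keeping 24.
Round 3 (the home team proposes): the away team can get 24 next round, worth 0.7 × 24 = 16.8 now. The home team offers 16.8 and keeps 800 − 16.8 = 783.2.
Round 2 (the away team proposes): the home team can get 783.2 next round, worth 0.97 × 783.2 = 759.704 now. The away team offers 759.704 and keeps 800 − 759.704 = 40.296.
Round 1 (the home team proposes): the away team can get 40.296 next round, worth 0.7 × 40.296 = 28.2072 now, so the home team offers 28.2072, keeping 771.7928.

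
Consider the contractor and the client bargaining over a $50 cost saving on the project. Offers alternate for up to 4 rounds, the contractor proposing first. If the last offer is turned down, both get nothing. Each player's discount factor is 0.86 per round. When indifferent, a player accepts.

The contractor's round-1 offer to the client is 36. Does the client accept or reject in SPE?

Round 4 (the client proposes): the contractor will accept anything ≥ 0, so the client offers 0 and keeps 50.
Round 3 (the contractor proposes): the client can get 50 next round, worth 0.86 × 50 = 43 now; the contractor offers that and keeps 7.
Round 2 (the client proposes): the contractor can get 7 next round, worth 0.86 × 7 = 6.02 now, so the client offers 6.02, keeping 43.98.
So by rejecting in round 1, the client gets 43.98 next round, worth 0.86 × 43.98 = 37.8228 now.
Offer 36 < 37.8228, so the client rejects.

Reject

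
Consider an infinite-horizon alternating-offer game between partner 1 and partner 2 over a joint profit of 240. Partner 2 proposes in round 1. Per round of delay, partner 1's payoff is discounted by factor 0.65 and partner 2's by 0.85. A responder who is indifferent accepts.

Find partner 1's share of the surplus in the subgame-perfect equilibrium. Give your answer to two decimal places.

Let x be partner 2's share when partner 2 proposes and y be partner 1's share when partner 1 proposes.
Partner 1 accepts iff offered ≥ 0.65·y, so x = 240 − 0.65y. Symmetrically y = 240 − 0.85x.
Substituting: x = 240 − 0.65(240 − 0.85x), giving x(1 − 0.85·0.65) = 240(1 − 0.65).
So x = 240 × 0.35 / 0.4475 ≈ 187.7095, and partner 1 receives 240 − x ≈ 52.2905.

52.29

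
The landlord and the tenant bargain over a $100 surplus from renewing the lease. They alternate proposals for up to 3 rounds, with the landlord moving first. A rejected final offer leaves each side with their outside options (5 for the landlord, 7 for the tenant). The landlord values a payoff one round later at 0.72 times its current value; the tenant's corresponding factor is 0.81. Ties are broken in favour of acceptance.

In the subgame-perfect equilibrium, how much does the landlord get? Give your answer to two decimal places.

73.24

Work backward from the last round.
Round 3 (the landlord proposes): the tenant gets 7 if talks fail, so the landlord offers 7 and keeps 93.
Round 2 (the tenant proposes): the landlord can get 93 next round, worth 0.72 × 93 = 66.96 now, so the tenant offers 66.96, keeping 33.04.
Round 1 (the landlord proposes): the tenant can get 33.04 next round, worth 0.81 × 33.04 = 26.7624 now, so the landlord offers 26.7624, keeping 73.2376.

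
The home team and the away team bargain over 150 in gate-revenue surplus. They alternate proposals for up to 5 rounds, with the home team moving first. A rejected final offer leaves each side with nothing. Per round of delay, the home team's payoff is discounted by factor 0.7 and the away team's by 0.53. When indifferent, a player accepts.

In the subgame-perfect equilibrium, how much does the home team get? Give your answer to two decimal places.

117.30

By backward induction:
Round 5 (the home team proposes): the away team will accept anything ≥ 0, so the home team offers 0 and keeps 150.
Round 4 (the away team proposes): the home team can get 150 next round, worth 0.7 × 150 = 105 now. The away team offers 105 and keeps 150 − 105 = 45.
Round 3 (the home team proposes): the away team can get 45 next round, worth 0.53 × 45 = 23.85 now; the home team offers that and keeps 126.15.
Round 2 (the away team proposes): the home team can get 126.15 next round, worth 0.7 × 126.15 = 88.305 now. The away team offers 88.305 and keeps 150 − 88.305 = 61.695.
Round 1 (the home team proposes): the away team can get 61.695 next round, worth 0.53 × 61.695 = 32.69835 now, so the home team offers 32.69835, keeping 117.30165.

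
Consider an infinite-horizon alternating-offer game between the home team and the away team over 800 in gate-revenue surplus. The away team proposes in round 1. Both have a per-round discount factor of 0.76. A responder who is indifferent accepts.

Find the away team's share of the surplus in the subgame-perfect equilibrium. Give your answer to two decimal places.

When the away team proposes, the home team accepts any offer worth at least 0.76 times what the home team would get by proposing next round; and vice versa.
This gives x = 800 − 0.76y and y = 800 − 0.76x, where x and y are each side's share when it proposes.
Hence (1 − 0.76·0.76)x = 800(1 − 0.76), i.e. 0.4224·x = 192.
x ≈ 454.5455; the home team's share is 800 − x ≈ 345.4545.

454.55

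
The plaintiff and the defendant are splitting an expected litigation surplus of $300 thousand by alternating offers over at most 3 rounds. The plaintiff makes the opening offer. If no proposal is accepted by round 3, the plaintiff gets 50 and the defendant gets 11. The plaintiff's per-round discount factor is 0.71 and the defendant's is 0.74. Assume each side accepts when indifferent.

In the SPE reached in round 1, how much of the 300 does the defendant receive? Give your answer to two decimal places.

70.16

Round 3 (the plaintiff proposes): the defendant gets 11 if talks fail, so the plaintiff offers 11 and keeps 289.
Round 2 (the defendant proposes): the plaintiff can get 289 next round, worth 0.71 × 289 = 205.19 now; the defendant offers that and keeps 94.81.
Round 1 (the plaintiff proposes): the defendant can get 94.81 next round, worth 0.74 × 94.81 = 70.1594 now. The plaintiff offers 70.1594 and keeps 300 − 70.1594 = 229.8406.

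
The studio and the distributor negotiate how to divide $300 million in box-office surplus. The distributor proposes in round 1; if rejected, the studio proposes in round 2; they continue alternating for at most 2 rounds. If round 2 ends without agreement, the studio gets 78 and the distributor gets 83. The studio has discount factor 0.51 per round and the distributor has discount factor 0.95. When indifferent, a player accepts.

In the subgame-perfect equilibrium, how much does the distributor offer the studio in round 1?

110.67

Round 2 (the studio proposes): the distributor gets 83 if talks fail, so the studio offers 83 and keeps 217.
Round 1 (the distributor proposes): the studio can get 217 next round, worth 0.51 × 217 = 110.67 now, so the distributor offers 110.67, keeping 189.33.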